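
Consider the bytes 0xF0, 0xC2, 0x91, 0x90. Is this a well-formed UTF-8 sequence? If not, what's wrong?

invalid (non-continuation byte where continuation expected)

Leading byte 0xF0 = 11110000 → 4-byte form.
Byte 2 is 0xC2 = 11000010, which is not 10xxxxxx — expected a continuation byte.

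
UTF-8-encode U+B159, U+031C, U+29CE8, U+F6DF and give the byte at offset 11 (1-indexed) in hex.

0x9B

1-indexed offset 11 is 0-indexed offset 10.
U+B159 → 3-byte form EB 85 99 at offsets 0–2.
U+031C → 2-byte form CC 9C at offsets 3–4.
U+29CE8 → 4-byte form F0 A9 B3 A8 at offsets 5–8.
U+F6DF → 3-byte form EF 9B 9F at offsets 9–11.
Offset 10 falls in char 4's range; it's byte 2 of EF 9B 9F = 0x9B.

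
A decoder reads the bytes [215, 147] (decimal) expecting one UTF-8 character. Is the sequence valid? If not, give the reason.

valid

Leading byte 0xD7 = 11010111 → 2-byte form.
Continuation bytes 0x93=10010011 all match 10xxxxxx.
Decoded value 0x5D3 is ≥ 0x80 (shortest form) and not a surrogate.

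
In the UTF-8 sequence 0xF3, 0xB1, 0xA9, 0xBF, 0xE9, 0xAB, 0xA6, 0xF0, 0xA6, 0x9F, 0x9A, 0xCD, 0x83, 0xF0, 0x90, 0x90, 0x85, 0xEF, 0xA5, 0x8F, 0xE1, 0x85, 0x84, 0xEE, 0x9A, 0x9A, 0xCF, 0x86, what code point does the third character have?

U+267DA

Offset 0: leading byte 0xF3 = 11110011 → 4-byte char #1 = F3 B1 A9 BF.
Offset 4: leading byte 0xE9 = 11101001 → 3-byte char #2 = E9 AB A6.
Offset 7: leading byte 0xF0 = 11110000 → 4-byte char #3 = F0 A6 9F 9A.
Leading byte 0xF0 = 11110000 matches 11110xxx → 4-byte sequence.
Byte 1: 0xF0 = 11110000, payload 000 (3 bits).
Byte 2: 0xA6 = 10100110 (10xxxxxx ✓), payload 100110.
Byte 3: 0x9F = 10011111 (10xxxxxx ✓), payload 011111.
Byte 4: 0x9A = 10011010 (10xxxxxx ✓), payload 011010.
Concatenate: 000100110011111011010 = 0x267DA (21 bits → U+267DA).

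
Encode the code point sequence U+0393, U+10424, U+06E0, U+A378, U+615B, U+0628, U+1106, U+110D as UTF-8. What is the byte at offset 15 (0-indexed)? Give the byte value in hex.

U+0393 → 2-byte form CE 93 at offsets 0–1.
U+10424 → 4-byte form F0 90 90 A4 at offsets 2–5.
U+06E0 → 2-byte form DB A0 at offsets 6–7.
U+A378 → 3-byte form EA 8D B8 at offsets 8–10.
U+615B → 3-byte form E6 85 9B at offsets 11–13.
U+0628 → 2-byte form D8 A8 at offsets 14–15.
Offset 15 falls in char 6's range; it's byte 2 of D8 A8 = 0xA8.

0xA8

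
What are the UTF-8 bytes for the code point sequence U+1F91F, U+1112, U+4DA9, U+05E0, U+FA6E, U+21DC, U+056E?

F0 9F A4 9F E1 84 92 E4 B6 A9 D7 A0 EF A9 AE E2 87 9C D5 AE

U+1F91F: 4-byte form → F0 9F A4 9F.
U+1112: 3-byte form → E1 84 92.
U+4DA9: 3-byte form → E4 B6 A9.
U+05E0: 2-byte form → D7 A0.
U+FA6E: 3-byte form → EF A9 AE.
U+21DC: 3-byte form → E2 87 9C.
U+056E: 2-byte form → D5 AE.
Concatenated (20 bytes): F0 9F A4 9F E1 84 92 E4 B6 A9 D7 A0 EF A9 AE E2 87 9C D5 AE.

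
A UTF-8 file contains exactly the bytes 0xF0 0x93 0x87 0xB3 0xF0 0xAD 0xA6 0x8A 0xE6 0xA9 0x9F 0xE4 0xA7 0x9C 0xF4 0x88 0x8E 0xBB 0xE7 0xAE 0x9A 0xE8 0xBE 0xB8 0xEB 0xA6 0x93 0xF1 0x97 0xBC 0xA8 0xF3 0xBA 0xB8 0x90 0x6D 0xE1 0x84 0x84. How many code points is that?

Byte at offset 0: 0xF0 = 11110000 → 4-byte char (#1). Advance 4.
Byte at offset 4: 0xF0 = 11110000 → 4-byte char (#2). Advance 4.
Byte at offset 8: 0xE6 = 11100110 → 3-byte char (#3). Advance 3.
Byte at offset 11: 0xE4 = 11100100 → 3-byte char (#4). Advance 3.
Byte at offset 14: 0xF4 = 11110100 → 4-byte char (#5). Advance 4.
Byte at offset 18: 0xE7 = 11100111 → 3-byte char (#6). Advance 3.
Byte at offset 21: 0xE8 = 11101000 → 3-byte char (#7). Advance 3.
Byte at offset 24: 0xEB = 11101011 → 3-byte char (#8). Advance 3.
Byte at offset 27: 0xF1 = 11110001 → 4-byte char (#9). Advance 4.
Byte at offset 31: 0xF3 = 11110011 → 4-byte char (#10). Advance 4.
Byte at offset 35: 0x6D = 01101101 → 1-byte char (#11). Advance 1.
Byte at offset 36: 0xE1 = 11100001 → 3-byte char (#12). Advance 3.
Reached end at offset 39 after 12 code points.

12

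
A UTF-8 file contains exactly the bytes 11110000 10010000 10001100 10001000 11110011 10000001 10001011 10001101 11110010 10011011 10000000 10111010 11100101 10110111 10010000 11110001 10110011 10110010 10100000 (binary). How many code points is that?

Byte at offset 0: 0xF0 = 11110000 → 4-byte char (#1). Advance 4.
Byte at offset 4: 0xF3 = 11110011 → 4-byte char (#2). Advance 4.
Byte at offset 8: 0xF2 = 11110010 → 4-byte char (#3). Advance 4.
Byte at offset 12: 0xE5 = 11100101 → 3-byte char (#4). Advance 3.
Byte at offset 15: 0xF1 = 11110001 → 4-byte char (#5). Advance 4.
Reached end at offset 19 after 5 code points.

5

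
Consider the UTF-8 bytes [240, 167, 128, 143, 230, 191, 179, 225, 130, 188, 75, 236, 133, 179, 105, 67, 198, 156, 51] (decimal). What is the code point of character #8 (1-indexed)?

U+019C

Offset 0: leading byte 0xF0 = 11110000 → 4-byte char #1 = F0 A7 80 8F.
Offset 4: leading byte 0xE6 = 11100110 → 3-byte char #2 = E6 BF B3.
Offset 7: leading byte 0xE1 = 11100001 → 3-byte char #3 = E1 82 BC.
Offset 10: leading byte 0x4B = 01001011 → 1-byte char #4 = 4B.
Offset 11: leading byte 0xEC = 11101100 → 3-byte char #5 = EC 85 B3.
Offset 14: leading byte 0x69 = 01101001 → 1-byte char #6 = 69.
Offset 15: leading byte 0x43 = 01000011 → 1-byte char #7 = 43.
Offset 16: leading byte 0xC6 = 11000110 → 2-byte char #8 = C6 9C.
Leading byte 0xC6 = 11000110 matches 110xxxxx → 2-byte sequence.
Byte 1: 0xC6 = 11000110, payload 00110 (5 bits).
Byte 2: 0x9C = 10011100 (10xxxxxx ✓), payload 011100.
Concatenate: 00110011100 = 0x19C (11 bits → U+019C).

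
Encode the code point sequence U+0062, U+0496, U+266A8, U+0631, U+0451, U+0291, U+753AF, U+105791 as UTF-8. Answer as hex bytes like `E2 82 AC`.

U+0062: 1-byte form → 62.
U+0496: 2-byte form → D2 96.
U+266A8: 4-byte form → F0 A6 9A A8.
U+0631: 2-byte form → D8 B1.
U+0451: 2-byte form → D1 91.
U+0291: 2-byte form → CA 91.
U+753AF: 4-byte form → F1 B5 8E AF.
U+105791: 4-byte form → F4 85 9E 91.
Concatenated (21 bytes): 62 D2 96 F0 A6 9A A8 D8 B1 D1 91 CA 91 F1 B5 8E AF F4 85 9E 91.

62 D2 96 F0 A6 9A A8 D8 B1 D1 91 CA 91 F1 B5 8E AF F4 85 9E 91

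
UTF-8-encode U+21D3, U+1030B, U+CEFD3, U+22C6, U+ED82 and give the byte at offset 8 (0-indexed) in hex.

0x8E

U+21D3 → 3-byte form E2 87 93 at offsets 0–2.
U+1030B → 4-byte form F0 90 8C 8B at offsets 3–6.
U+CEFD3 → 4-byte form F3 8E BF 93 at offsets 7–10.
Offset 8 falls in char 3's range; it's byte 2 of F3 8E BF 93 = 0x8E.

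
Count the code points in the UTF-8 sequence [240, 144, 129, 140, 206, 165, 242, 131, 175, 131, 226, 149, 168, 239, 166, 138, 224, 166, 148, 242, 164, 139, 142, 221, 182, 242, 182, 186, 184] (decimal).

9

Byte at offset 0: 0xF0 = 11110000 → 4-byte char (#1). Advance 4.
Byte at offset 4: 0xCE = 11001110 → 2-byte char (#2). Advance 2.
Byte at offset 6: 0xF2 = 11110010 → 4-byte char (#3). Advance 4.
Byte at offset 10: 0xE2 = 11100010 → 3-byte char (#4). Advance 3.
Byte at offset 13: 0xEF = 11101111 → 3-byte char (#5). Advance 3.
Byte at offset 16: 0xE0 = 11100000 → 3-byte char (#6). Advance 3.
Byte at offset 19: 0xF2 = 11110010 → 4-byte char (#7). Advance 4.
Byte at offset 23: 0xDD = 11011101 → 2-byte char (#8). Advance 2.
Byte at offset 25: 0xF2 = 11110010 → 4-byte char (#9). Advance 4.
Reached end at offset 29 after 9 code points.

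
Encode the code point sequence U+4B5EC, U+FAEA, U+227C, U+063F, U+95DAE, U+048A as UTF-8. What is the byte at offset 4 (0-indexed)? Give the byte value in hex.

U+4B5EC → 4-byte form F1 8B 97 AC at offsets 0–3.
U+FAEA → 3-byte form EF AB AA at offsets 4–6.
Offset 4 falls in char 2's range; it's byte 1 of EF AB AA = 0xEF.

0xEF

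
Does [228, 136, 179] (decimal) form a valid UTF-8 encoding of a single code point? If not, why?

Leading byte 0xE4 = 11100100 → 3-byte form.
Continuation bytes 0x88=10001000, 0xB3=10110011 all match 10xxxxxx.
Decoded value 0x4233 is ≥ 0x800 (shortest form) and not a surrogate.

valid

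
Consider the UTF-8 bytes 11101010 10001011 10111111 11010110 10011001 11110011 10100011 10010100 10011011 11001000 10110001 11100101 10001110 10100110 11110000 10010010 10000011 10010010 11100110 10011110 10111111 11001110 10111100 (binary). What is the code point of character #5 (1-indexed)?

Offset 0: leading byte 0xEA = 11101010 → 3-byte char #1 = EA 8B BF.
Offset 3: leading byte 0xD6 = 11010110 → 2-byte char #2 = D6 99.
Offset 5: leading byte 0xF3 = 11110011 → 4-byte char #3 = F3 A3 94 9B.
Offset 9: leading byte 0xC8 = 11001000 → 2-byte char #4 = C8 B1.
Offset 11: leading byte 0xE5 = 11100101 → 3-byte char #5 = E5 8E A6.
Leading byte 0xE5 = 11100101 matches 1110xxxx → 3-byte sequence.
Byte 1: 0xE5 = 11100101, payload 0101 (4 bits).
Byte 2: 0x8E = 10001110 (10xxxxxx ✓), payload 001110.
Byte 3: 0xA6 = 10100110 (10xxxxxx ✓), payload 100110.
Concatenate: 0101001110100110 = 0x53A6 (16 bits → U+53A6).

U+53A6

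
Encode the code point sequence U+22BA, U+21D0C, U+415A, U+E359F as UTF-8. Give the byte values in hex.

U+22BA: 3-byte form → E2 8A BA.
U+21D0C: 4-byte form → F0 A1 B4 8C.
U+415A: 3-byte form → E4 85 9A.
U+E359F: 4-byte form → F3 A3 96 9F.
Concatenated (14 bytes): E2 8A BA F0 A1 B4 8C E4 85 9A F3 A3 96 9F.

E2 8A BA F0 A1 B4 8C E4 85 9A F3 A3 96 9F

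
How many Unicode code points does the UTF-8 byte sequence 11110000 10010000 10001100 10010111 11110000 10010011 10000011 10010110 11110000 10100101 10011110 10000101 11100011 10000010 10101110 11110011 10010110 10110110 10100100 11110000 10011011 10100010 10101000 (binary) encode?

Byte at offset 0: 0xF0 = 11110000 → 4-byte char (#1). Advance 4.
Byte at offset 4: 0xF0 = 11110000 → 4-byte char (#2). Advance 4.
Byte at offset 8: 0xF0 = 11110000 → 4-byte char (#3). Advance 4.
Byte at offset 12: 0xE3 = 11100011 → 3-byte char (#4). Advance 3.
Byte at offset 15: 0xF3 = 11110011 → 4-byte char (#5). Advance 4.
Byte at offset 19: 0xF0 = 11110000 → 4-byte char (#6). Advance 4.
Reached end at offset 23 after 6 code points.

6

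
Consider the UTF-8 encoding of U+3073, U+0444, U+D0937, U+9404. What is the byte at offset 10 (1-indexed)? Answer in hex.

0xE9

1-indexed offset 10 is 0-indexed offset 9.
U+3073 → 3-byte form E3 81 B3 at offsets 0–2.
U+0444 → 2-byte form D1 84 at offsets 3–4.
U+D0937 → 4-byte form F3 90 A4 B7 at offsets 5–8.
U+9404 → 3-byte form E9 90 84 at offsets 9–11.
Offset 9 falls in char 4's range; it's byte 1 of E9 90 84 = 0xE9.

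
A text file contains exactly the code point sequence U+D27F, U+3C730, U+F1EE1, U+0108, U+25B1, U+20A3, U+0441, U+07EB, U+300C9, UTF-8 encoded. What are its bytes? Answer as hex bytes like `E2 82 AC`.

U+D27F: 3-byte form → ED 89 BF.
U+3C730: 4-byte form → F0 BC 9C B0.
U+F1EE1: 4-byte form → F3 B1 BB A1.
U+0108: 2-byte form → C4 88.
U+25B1: 3-byte form → E2 96 B1.
U+20A3: 3-byte form → E2 82 A3.
U+0441: 2-byte form → D1 81.
U+07EB: 2-byte form → DF AB.
U+300C9: 4-byte form → F0 B0 83 89.
Concatenated (27 bytes): ED 89 BF F0 BC 9C B0 F3 B1 BB A1 C4 88 E2 96 B1 E2 82 A3 D1 81 DF AB F0 B0 83 89.

ED 89 BF F0 BC 9C B0 F3 B1 BB A1 C4 88 E2 96 B1 E2 82 A3 D1 81 DF AB F0 B0 83 89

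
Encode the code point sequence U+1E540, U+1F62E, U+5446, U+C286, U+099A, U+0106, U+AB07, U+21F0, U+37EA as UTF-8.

U+1E540: 4-byte form → F0 9E 95 80.
U+1F62E: 4-byte form → F0 9F 98 AE.
U+5446: 3-byte form → E5 91 86.
U+C286: 3-byte form → EC 8A 86.
U+099A: 3-byte form → E0 A6 9A.
U+0106: 2-byte form → C4 86.
U+AB07: 3-byte form → EA AC 87.
U+21F0: 3-byte form → E2 87 B0.
U+37EA: 3-byte form → E3 9F AA.
Concatenated (28 bytes): F0 9E 95 80 F0 9F 98 AE E5 91 86 EC 8A 86 E0 A6 9A C4 86 EA AC 87 E2 87 B0 E3 9F AA.

F0 9E 95 80 F0 9F 98 AE E5 91 86 EC 8A 86 E0 A6 9A C4 86 EA AC 87 E2 87 B0 E3 9F AA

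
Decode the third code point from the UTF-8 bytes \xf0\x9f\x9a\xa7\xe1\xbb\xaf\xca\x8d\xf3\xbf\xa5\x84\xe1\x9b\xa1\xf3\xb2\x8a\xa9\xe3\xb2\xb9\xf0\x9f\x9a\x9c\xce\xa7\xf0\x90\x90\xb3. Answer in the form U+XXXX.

U+028D

Offset 0: leading byte 0xF0 = 11110000 → 4-byte char #1 = F0 9F 9A A7.
Offset 4: leading byte 0xE1 = 11100001 → 3-byte char #2 = E1 BB AF.
Offset 7: leading byte 0xCA = 11001010 → 2-byte char #3 = CA 8D.
Leading byte 0xCA = 11001010 matches 110xxxxx → 2-byte sequence.
Byte 1: 0xCA = 11001010, payload 01010 (5 bits).
Byte 2: 0x8D = 10001101 (10xxxxxx ✓), payload 001101.
Concatenate: 01010001101 = 0x28D (11 bits → U+028D).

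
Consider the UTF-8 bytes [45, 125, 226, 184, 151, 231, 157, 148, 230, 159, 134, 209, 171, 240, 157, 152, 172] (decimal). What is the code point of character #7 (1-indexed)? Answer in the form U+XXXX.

U+1D62C

Offset 0: leading byte 0x2D = 00101101 → 1-byte char #1 = 2D.
Offset 1: leading byte 0x7D = 01111101 → 1-byte char #2 = 7D.
Offset 2: leading byte 0xE2 = 11100010 → 3-byte char #3 = E2 B8 97.
Offset 5: leading byte 0xE7 = 11100111 → 3-byte char #4 = E7 9D 94.
Offset 8: leading byte 0xE6 = 11100110 → 3-byte char #5 = E6 9F 86.
Offset 11: leading byte 0xD1 = 11010001 → 2-byte char #6 = D1 AB.
Offset 13: leading byte 0xF0 = 11110000 → 4-byte char #7 = F0 9D 98 AC.
Leading byte 0xF0 = 11110000 matches 11110xxx → 4-byte sequence.
Byte 1: 0xF0 = 11110000, payload 000 (3 bits).
Byte 2: 0x9D = 10011101 (10xxxxxx ✓), payload 011101.
Byte 3: 0x98 = 10011000 (10xxxxxx ✓), payload 011000.
Byte 4: 0xAC = 10101100 (10xxxxxx ✓), payload 101100.
Concatenate: 000011101011000101100 = 0x1D62C (21 bits → U+1D62C).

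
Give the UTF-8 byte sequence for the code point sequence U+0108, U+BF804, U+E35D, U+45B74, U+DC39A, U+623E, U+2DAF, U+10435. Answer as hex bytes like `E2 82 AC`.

U+0108: 2-byte form → C4 88.
U+BF804: 4-byte form → F2 BF A0 84.
U+E35D: 3-byte form → EE 8D 9D.
U+45B74: 4-byte form → F1 85 AD B4.
U+DC39A: 4-byte form → F3 9C 8E 9A.
U+623E: 3-byte form → E6 88 BE.
U+2DAF: 3-byte form → E2 B6 AF.
U+10435: 4-byte form → F0 90 90 B5.
Concatenated (27 bytes): C4 88 F2 BF A0 84 EE 8D 9D F1 85 AD B4 F3 9C 8E 9A E6 88 BE E2 B6 AF F0 90 90 B5.

C4 88 F2 BF A0 84 EE 8D 9D F1 85 AD B4 F3 9C 8E 9A E6 88 BE E2 B6 AF F0 90 90 B5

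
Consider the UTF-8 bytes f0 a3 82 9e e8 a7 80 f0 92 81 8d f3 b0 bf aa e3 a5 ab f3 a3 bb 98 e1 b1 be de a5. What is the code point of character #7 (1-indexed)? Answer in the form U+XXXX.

Offset 0: leading byte 0xF0 = 11110000 → 4-byte char #1 = F0 A3 82 9E.
Offset 4: leading byte 0xE8 = 11101000 → 3-byte char #2 = E8 A7 80.
Offset 7: leading byte 0xF0 = 11110000 → 4-byte char #3 = F0 92 81 8D.
Offset 11: leading byte 0xF3 = 11110011 → 4-byte char #4 = F3 B0 BF AA.
Offset 15: leading byte 0xE3 = 11100011 → 3-byte char #5 = E3 A5 AB.
Offset 18: leading byte 0xF3 = 11110011 → 4-byte char #6 = F3 A3 BB 98.
Offset 22: leading byte 0xE1 = 11100001 → 3-byte char #7 = E1 B1 BE.
Leading byte 0xE1 = 11100001 matches 1110xxxx → 3-byte sequence.
Byte 1: 0xE1 = 11100001, payload 0001 (4 bits).
Byte 2: 0xB1 = 10110001 (10xxxxxx ✓), payload 110001.
Byte 3: 0xBE = 10111110 (10xxxxxx ✓), payload 111110.
Concatenate: 0001110001111110 = 0x1C7E (16 bits → U+1C7E).

U+1C7E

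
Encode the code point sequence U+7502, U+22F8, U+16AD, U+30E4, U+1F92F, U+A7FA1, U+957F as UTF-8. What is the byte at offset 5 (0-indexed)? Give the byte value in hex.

0xB8

U+7502 → 3-byte form E7 94 82 at offsets 0–2.
U+22F8 → 3-byte form E2 8B B8 at offsets 3–5.
Offset 5 falls in char 2's range; it's byte 3 of E2 8B B8 = 0xB8.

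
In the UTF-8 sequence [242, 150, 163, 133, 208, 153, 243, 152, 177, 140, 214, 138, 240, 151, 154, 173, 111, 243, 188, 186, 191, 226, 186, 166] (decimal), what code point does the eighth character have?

U+2EA6

Offset 0: leading byte 0xF2 = 11110010 → 4-byte char #1 = F2 96 A3 85.
Offset 4: leading byte 0xD0 = 11010000 → 2-byte char #2 = D0 99.
Offset 6: leading byte 0xF3 = 11110011 → 4-byte char #3 = F3 98 B1 8C.
Offset 10: leading byte 0xD6 = 11010110 → 2-byte char #4 = D6 8A.
Offset 12: leading byte 0xF0 = 11110000 → 4-byte char #5 = F0 97 9A AD.
Offset 16: leading byte 0x6F = 01101111 → 1-byte char #6 = 6F.
Offset 17: leading byte 0xF3 = 11110011 → 4-byte char #7 = F3 BC BA BF.
Offset 21: leading byte 0xE2 = 11100010 → 3-byte char #8 = E2 BA A6.
Leading byte 0xE2 = 11100010 matches 1110xxxx → 3-byte sequence.
Byte 1: 0xE2 = 11100010, payload 0010 (4 bits).
Byte 2: 0xBA = 10111010 (10xxxxxx ✓), payload 111010.
Byte 3: 0xA6 = 10100110 (10xxxxxx ✓), payload 100110.
Concatenate: 0010111010100110 = 0x2EA6 (16 bits → U+2EA6).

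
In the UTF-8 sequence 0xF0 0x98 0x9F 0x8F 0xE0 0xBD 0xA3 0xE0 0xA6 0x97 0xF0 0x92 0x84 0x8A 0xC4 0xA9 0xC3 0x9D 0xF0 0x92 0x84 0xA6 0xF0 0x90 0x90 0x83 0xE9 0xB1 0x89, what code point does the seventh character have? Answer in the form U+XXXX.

Offset 0: leading byte 0xF0 = 11110000 → 4-byte char #1 = F0 98 9F 8F.
Offset 4: leading byte 0xE0 = 11100000 → 3-byte char #2 = E0 BD A3.
Offset 7: leading byte 0xE0 = 11100000 → 3-byte char #3 = E0 A6 97.
Offset 10: leading byte 0xF0 = 11110000 → 4-byte char #4 = F0 92 84 8A.
Offset 14: leading byte 0xC4 = 11000100 → 2-byte char #5 = C4 A9.
Offset 16: leading byte 0xC3 = 11000011 → 2-byte char #6 = C3 9D.
Offset 18: leading byte 0xF0 = 11110000 → 4-byte char #7 = F0 92 84 A6.
Leading byte 0xF0 = 11110000 matches 11110xxx → 4-byte sequence.
Byte 1: 0xF0 = 11110000, payload 000 (3 bits).
Byte 2: 0x92 = 10010010 (10xxxxxx ✓), payload 010010.
Byte 3: 0x84 = 10000100 (10xxxxxx ✓), payload 000100.
Byte 4: 0xA6 = 10100110 (10xxxxxx ✓), payload 100110.
Concatenate: 000010010000100100110 = 0x12126 (21 bits → U+12126).

U+12126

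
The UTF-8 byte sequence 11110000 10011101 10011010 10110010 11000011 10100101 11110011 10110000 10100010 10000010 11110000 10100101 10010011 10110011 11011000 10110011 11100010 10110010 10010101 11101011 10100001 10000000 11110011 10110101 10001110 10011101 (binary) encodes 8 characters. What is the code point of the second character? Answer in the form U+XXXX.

U+00E5

Offset 0: leading byte 0xF0 = 11110000 → 4-byte char #1 = F0 9D 9A B2.
Offset 4: leading byte 0xC3 = 11000011 → 2-byte char #2 = C3 A5.
Leading byte 0xC3 = 11000011 matches 110xxxxx → 2-byte sequence.
Byte 1: 0xC3 = 11000011, payload 00011 (5 bits).
Byte 2: 0xA5 = 10100101 (10xxxxxx ✓), payload 100101.
Concatenate: 00011100101 = 0xE5 (11 bits → U+00E5).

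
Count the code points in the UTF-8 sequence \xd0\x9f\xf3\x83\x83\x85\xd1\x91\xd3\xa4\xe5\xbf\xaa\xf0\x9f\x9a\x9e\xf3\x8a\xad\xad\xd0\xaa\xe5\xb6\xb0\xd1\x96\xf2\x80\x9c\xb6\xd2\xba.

Byte at offset 0: 0xD0 = 11010000 → 2-byte char (#1). Advance 2.
Byte at offset 2: 0xF3 = 11110011 → 4-byte char (#2). Advance 4.
Byte at offset 6: 0xD1 = 11010001 → 2-byte char (#3). Advance 2.
Byte at offset 8: 0xD3 = 11010011 → 2-byte char (#4). Advance 2.
Byte at offset 10: 0xE5 = 11100101 → 3-byte char (#5). Advance 3.
Byte at offset 13: 0xF0 = 11110000 → 4-byte char (#6). Advance 4.
Byte at offset 17: 0xF3 = 11110011 → 4-byte char (#7). Advance 4.
Byte at offset 21: 0xD0 = 11010000 → 2-byte char (#8). Advance 2.
Byte at offset 23: 0xE5 = 11100101 → 3-byte char (#9). Advance 3.
Byte at offset 26: 0xD1 = 11010001 → 2-byte char (#10). Advance 2.
Byte at offset 28: 0xF2 = 11110010 → 4-byte char (#11). Advance 4.
Byte at offset 32: 0xD2 = 11010010 → 2-byte char (#12). Advance 2.
Reached end at offset 34 after 12 code points.

12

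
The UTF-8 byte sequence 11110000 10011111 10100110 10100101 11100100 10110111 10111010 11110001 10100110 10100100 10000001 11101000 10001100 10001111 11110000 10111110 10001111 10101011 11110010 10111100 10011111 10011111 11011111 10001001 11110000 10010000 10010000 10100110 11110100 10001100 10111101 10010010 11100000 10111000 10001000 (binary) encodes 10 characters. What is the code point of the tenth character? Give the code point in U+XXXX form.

Offset 0: leading byte 0xF0 = 11110000 → 4-byte char #1 = F0 9F A6 A5.
Offset 4: leading byte 0xE4 = 11100100 → 3-byte char #2 = E4 B7 BA.
Offset 7: leading byte 0xF1 = 11110001 → 4-byte char #3 = F1 A6 A4 81.
Offset 11: leading byte 0xE8 = 11101000 → 3-byte char #4 = E8 8C 8F.
Offset 14: leading byte 0xF0 = 11110000 → 4-byte char #5 = F0 BE 8F AB.
Offset 18: leading byte 0xF2 = 11110010 → 4-byte char #6 = F2 BC 9F 9F.
Offset 22: leading byte 0xDF = 11011111 → 2-byte char #7 = DF 89.
Offset 24: leading byte 0xF0 = 11110000 → 4-byte char #8 = F0 90 90 A6.
Offset 28: leading byte 0xF4 = 11110100 → 4-byte char #9 = F4 8C BD 92.
Offset 32: leading byte 0xE0 = 11100000 → 3-byte char #10 = E0 B8 88.
Leading byte 0xE0 = 11100000 matches 1110xxxx → 3-byte sequence.
Byte 1: 0xE0 = 11100000, payload 0000 (4 bits).
Byte 2: 0xB8 = 10111000 (10xxxxxx ✓), payload 111000.
Byte 3: 0x88 = 10001000 (10xxxxxx ✓), payload 001000.
Concatenate: 0000111000001000 = 0xE08 (16 bits → U+0E08).

U+0E08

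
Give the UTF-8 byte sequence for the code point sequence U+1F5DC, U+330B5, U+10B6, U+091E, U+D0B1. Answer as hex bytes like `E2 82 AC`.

F0 9F 97 9C F0 B3 82 B5 E1 82 B6 E0 A4 9E ED 82 B1

U+1F5DC: 4-byte form → F0 9F 97 9C.
U+330B5: 4-byte form → F0 B3 82 B5.
U+10B6: 3-byte form → E1 82 B6.
U+091E: 3-byte form → E0 A4 9E.
U+D0B1: 3-byte form → ED 82 B1.
Concatenated (17 bytes): F0 9F 97 9C F0 B3 82 B5 E1 82 B6 E0 A4 9E ED 82 B1.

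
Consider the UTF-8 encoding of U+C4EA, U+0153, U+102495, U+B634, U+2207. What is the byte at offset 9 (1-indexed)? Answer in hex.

0x95

1-indexed offset 9 is 0-indexed offset 8.
U+C4EA → 3-byte form EC 93 AA at offsets 0–2.
U+0153 → 2-byte form C5 93 at offsets 3–4.
U+102495 → 4-byte form F4 82 92 95 at offsets 5–8.
Offset 8 falls in char 3's range; it's byte 4 of F4 82 92 95 = 0x95.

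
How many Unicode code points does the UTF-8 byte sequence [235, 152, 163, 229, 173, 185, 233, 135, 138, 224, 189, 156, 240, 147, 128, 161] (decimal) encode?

Byte at offset 0: 0xEB = 11101011 → 3-byte char (#1). Advance 3.
Byte at offset 3: 0xE5 = 11100101 → 3-byte char (#2). Advance 3.
Byte at offset 6: 0xE9 = 11101001 → 3-byte char (#3). Advance 3.
Byte at offset 9: 0xE0 = 11100000 → 3-byte char (#4). Advance 3.
Byte at offset 12: 0xF0 = 11110000 → 4-byte char (#5). Advance 4.
Reached end at offset 16 after 5 code points.

5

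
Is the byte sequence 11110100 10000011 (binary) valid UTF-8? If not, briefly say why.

Leading byte 0xF4 = 11110100 → 4-byte form, but only 2 bytes are present.

invalid (sequence truncated)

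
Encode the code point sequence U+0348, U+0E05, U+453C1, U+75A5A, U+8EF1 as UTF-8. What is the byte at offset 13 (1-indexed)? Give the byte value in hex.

0x9A

1-indexed offset 13 is 0-indexed offset 12.
U+0348 → 2-byte form CD 88 at offsets 0–1.
U+0E05 → 3-byte form E0 B8 85 at offsets 2–4.
U+453C1 → 4-byte form F1 85 8F 81 at offsets 5–8.
U+75A5A → 4-byte form F1 B5 A9 9A at offsets 9–12.
Offset 12 falls in char 4's range; it's byte 4 of F1 B5 A9 9A = 0x9A.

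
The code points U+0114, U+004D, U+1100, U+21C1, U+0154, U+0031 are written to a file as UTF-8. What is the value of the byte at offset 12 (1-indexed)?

1-indexed offset 12 is 0-indexed offset 11.
U+0114 → 2-byte form C4 94 at offsets 0–1.
U+004D → 1-byte form 4D at offsets 2–2.
U+1100 → 3-byte form E1 84 80 at offsets 3–5.
U+21C1 → 3-byte form E2 87 81 at offsets 6–8.
U+0154 → 2-byte form C5 94 at offsets 9–10.
U+0031 → 1-byte form 31 at offsets 11–11.
Offset 11 falls in char 6's range; it's byte 1 of 31 = 0x31.

0x31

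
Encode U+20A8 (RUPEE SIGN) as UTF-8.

U+20A8 = 0x20A8 = 8360 decimal. In range U+0800–U+FFFF → 3-byte form: 1110xxxx 10xxxxxx 10xxxxxx.
Binary (16 bits): 0010000010101000.
Split 4+6+6: 0010 | 000010 | 101000.
Byte 1: 11100010 = 0xE2.
Byte 2: 10000010 = 0x82.
Byte 3: 10101000 = 0xA8.

E2 82 A8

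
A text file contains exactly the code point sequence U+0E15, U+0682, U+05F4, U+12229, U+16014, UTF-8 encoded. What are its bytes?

U+0E15: 3-byte form → E0 B8 95.
U+0682: 2-byte form → DA 82.
U+05F4: 2-byte form → D7 B4.
U+12229: 4-byte form → F0 92 88 A9.
U+16014: 4-byte form → F0 96 80 94.
Concatenated (15 bytes): E0 B8 95 DA 82 D7 B4 F0 92 88 A9 F0 96 80 94.

E0 B8 95 DA 82 D7 B4 F0 92 88 A9 F0 96 80 94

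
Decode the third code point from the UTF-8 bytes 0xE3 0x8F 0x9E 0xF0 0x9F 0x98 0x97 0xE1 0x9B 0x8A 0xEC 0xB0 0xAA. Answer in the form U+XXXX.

Offset 0: leading byte 0xE3 = 11100011 → 3-byte char #1 = E3 8F 9E.
Offset 3: leading byte 0xF0 = 11110000 → 4-byte char #2 = F0 9F 98 97.
Offset 7: leading byte 0xE1 = 11100001 → 3-byte char #3 = E1 9B 8A.
Leading byte 0xE1 = 11100001 matches 1110xxxx → 3-byte sequence.
Byte 1: 0xE1 = 11100001, payload 0001 (4 bits).
Byte 2: 0x9B = 10011011 (10xxxxxx ✓), payload 011011.
Byte 3: 0x8A = 10001010 (10xxxxxx ✓), payload 001010.
Concatenate: 0001011011001010 = 0x16CA (16 bits → U+16CA).

U+16CA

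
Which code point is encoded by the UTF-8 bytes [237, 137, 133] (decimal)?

Leading byte 0xED = 11101101 matches 1110xxxx → 3-byte sequence.
Byte 1: 0xED = 11101101, payload 1101 (4 bits).
Byte 2: 0x89 = 10001001 (10xxxxxx ✓), payload 001001.
Byte 3: 0x85 = 10000101 (10xxxxxx ✓), payload 000101.
Concatenate: 1101001001000101 = 0xD245 (16 bits → U+D245).

U+D245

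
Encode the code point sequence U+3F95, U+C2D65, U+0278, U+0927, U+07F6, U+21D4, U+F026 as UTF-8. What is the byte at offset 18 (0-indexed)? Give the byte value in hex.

U+3F95 → 3-byte form E3 BE 95 at offsets 0–2.
U+C2D65 → 4-byte form F3 82 B5 A5 at offsets 3–6.
U+0278 → 2-byte form C9 B8 at offsets 7–8.
U+0927 → 3-byte form E0 A4 A7 at offsets 9–11.
U+07F6 → 2-byte form DF B6 at offsets 12–13.
U+21D4 → 3-byte form E2 87 94 at offsets 14–16.
U+F026 → 3-byte form EF 80 A6 at offsets 17–19.
Offset 18 falls in char 7's range; it's byte 2 of EF 80 A6 = 0x80.

0x80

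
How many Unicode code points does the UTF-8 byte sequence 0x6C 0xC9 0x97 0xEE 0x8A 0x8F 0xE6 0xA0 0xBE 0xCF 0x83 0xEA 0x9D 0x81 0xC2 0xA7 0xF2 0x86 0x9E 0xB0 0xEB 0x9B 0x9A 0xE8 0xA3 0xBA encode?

10

Byte at offset 0: 0x6C = 01101100 → 1-byte char (#1). Advance 1.
Byte at offset 1: 0xC9 = 11001001 → 2-byte char (#2). Advance 2.
Byte at offset 3: 0xEE = 11101110 → 3-byte char (#3). Advance 3.
Byte at offset 6: 0xE6 = 11100110 → 3-byte char (#4). Advance 3.
Byte at offset 9: 0xCF = 11001111 → 2-byte char (#5). Advance 2.
Byte at offset 11: 0xEA = 11101010 → 3-byte char (#6). Advance 3.
Byte at offset 14: 0xC2 = 11000010 → 2-byte char (#7). Advance 2.
Byte at offset 16: 0xF2 = 11110010 → 4-byte char (#8). Advance 4.
Byte at offset 20: 0xEB = 11101011 → 3-byte char (#9). Advance 3.
Byte at offset 23: 0xE8 = 11101000 → 3-byte char (#10). Advance 3.
Reached end at offset 26 after 10 code points.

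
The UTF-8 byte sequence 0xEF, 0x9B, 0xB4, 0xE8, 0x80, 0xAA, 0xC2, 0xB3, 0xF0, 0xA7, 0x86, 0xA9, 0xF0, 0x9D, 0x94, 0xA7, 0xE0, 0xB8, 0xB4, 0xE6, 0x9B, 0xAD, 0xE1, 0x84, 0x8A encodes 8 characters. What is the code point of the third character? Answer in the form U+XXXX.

Offset 0: leading byte 0xEF = 11101111 → 3-byte char #1 = EF 9B B4.
Offset 3: leading byte 0xE8 = 11101000 → 3-byte char #2 = E8 80 AA.
Offset 6: leading byte 0xC2 = 11000010 → 2-byte char #3 = C2 B3.
Leading byte 0xC2 = 11000010 matches 110xxxxx → 2-byte sequence.
Byte 1: 0xC2 = 11000010, payload 00010 (5 bits).
Byte 2: 0xB3 = 10110011 (10xxxxxx ✓), payload 110011.
Concatenate: 00010110011 = 0xB3 (11 bits → U+00B3).

U+00B3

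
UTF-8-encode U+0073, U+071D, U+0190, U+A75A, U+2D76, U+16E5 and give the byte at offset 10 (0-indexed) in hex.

0xB6

U+0073 → 1-byte form 73 at offsets 0–0.
U+071D → 2-byte form DC 9D at offsets 1–2.
U+0190 → 2-byte form C6 90 at offsets 3–4.
U+A75A → 3-byte form EA 9D 9A at offsets 5–7.
U+2D76 → 3-byte form E2 B5 B6 at offsets 8–10.
Offset 10 falls in char 5's range; it's byte 3 of E2 B5 B6 = 0xB6.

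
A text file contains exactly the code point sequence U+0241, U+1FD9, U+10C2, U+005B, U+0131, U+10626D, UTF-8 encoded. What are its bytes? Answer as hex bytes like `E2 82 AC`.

C9 81 E1 BF 99 E1 83 82 5B C4 B1 F4 86 89 AD

U+0241: 2-byte form → C9 81.
U+1FD9: 3-byte form → E1 BF 99.
U+10C2: 3-byte form → E1 83 82.
U+005B: 1-byte form → 5B.
U+0131: 2-byte form → C4 B1.
U+10626D: 4-byte form → F4 86 89 AD.
Concatenated (15 bytes): C9 81 E1 BF 99 E1 83 82 5B C4 B1 F4 86 89 AD.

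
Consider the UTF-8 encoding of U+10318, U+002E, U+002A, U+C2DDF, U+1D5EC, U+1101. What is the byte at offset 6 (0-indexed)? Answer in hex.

0xF3

U+10318 → 4-byte form F0 90 8C 98 at offsets 0–3.
U+002E → 1-byte form 2E at offsets 4–4.
U+002A → 1-byte form 2A at offsets 5–5.
U+C2DDF → 4-byte form F3 82 B7 9F at offsets 6–9.
Offset 6 falls in char 4's range; it's byte 1 of F3 82 B7 9F = 0xF3.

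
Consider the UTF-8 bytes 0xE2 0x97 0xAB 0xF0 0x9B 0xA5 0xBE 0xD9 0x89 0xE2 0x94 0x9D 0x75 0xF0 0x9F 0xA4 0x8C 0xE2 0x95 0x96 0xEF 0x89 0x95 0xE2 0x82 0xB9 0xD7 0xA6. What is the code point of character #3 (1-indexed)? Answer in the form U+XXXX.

Offset 0: leading byte 0xE2 = 11100010 → 3-byte char #1 = E2 97 AB.
Offset 3: leading byte 0xF0 = 11110000 → 4-byte char #2 = F0 9B A5 BE.
Offset 7: leading byte 0xD9 = 11011001 → 2-byte char #3 = D9 89.
Leading byte 0xD9 = 11011001 matches 110xxxxx → 2-byte sequence.
Byte 1: 0xD9 = 11011001, payload 11001 (5 bits).
Byte 2: 0x89 = 10001001 (10xxxxxx ✓), payload 001001.
Concatenate: 11001001001 = 0x649 (11 bits → U+0649).

U+0649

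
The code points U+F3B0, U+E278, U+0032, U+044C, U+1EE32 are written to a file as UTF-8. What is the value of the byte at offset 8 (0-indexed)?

0x8C

U+F3B0 → 3-byte form EF 8E B0 at offsets 0–2.
U+E278 → 3-byte form EE 89 B8 at offsets 3–5.
U+0032 → 1-byte form 32 at offsets 6–6.
U+044C → 2-byte form D1 8C at offsets 7–8.
Offset 8 falls in char 4's range; it's byte 2 of D1 8C = 0x8C.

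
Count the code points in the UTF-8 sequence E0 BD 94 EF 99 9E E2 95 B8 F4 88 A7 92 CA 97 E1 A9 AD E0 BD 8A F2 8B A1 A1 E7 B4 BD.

9

Byte at offset 0: 0xE0 = 11100000 → 3-byte char (#1). Advance 3.
Byte at offset 3: 0xEF = 11101111 → 3-byte char (#2). Advance 3.
Byte at offset 6: 0xE2 = 11100010 → 3-byte char (#3). Advance 3.
Byte at offset 9: 0xF4 = 11110100 → 4-byte char (#4). Advance 4.
Byte at offset 13: 0xCA = 11001010 → 2-byte char (#5). Advance 2.
Byte at offset 15: 0xE1 = 11100001 → 3-byte char (#6). Advance 3.
Byte at offset 18: 0xE0 = 11100000 → 3-byte char (#7). Advance 3.
Byte at offset 21: 0xF2 = 11110010 → 4-byte char (#8). Advance 4.
Byte at offset 25: 0xE7 = 11100111 → 3-byte char (#9). Advance 3.
Reached end at offset 28 after 9 code points.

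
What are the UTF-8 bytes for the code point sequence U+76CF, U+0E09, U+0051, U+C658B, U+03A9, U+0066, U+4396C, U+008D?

E7 9B 8F E0 B8 89 51 F3 86 96 8B CE A9 66 F1 83 A5 AC C2 8D

U+76CF: 3-byte form → E7 9B 8F.
U+0E09: 3-byte form → E0 B8 89.
U+0051: 1-byte form → 51.
U+C658B: 4-byte form → F3 86 96 8B.
U+03A9: 2-byte form → CE A9.
U+0066: 1-byte form → 66.
U+4396C: 4-byte form → F1 83 A5 AC.
U+008D: 2-byte form → C2 8D.
Concatenated (20 bytes): E7 9B 8F E0 B8 89 51 F3 86 96 8B CE A9 66 F1 83 A5 AC C2 8D.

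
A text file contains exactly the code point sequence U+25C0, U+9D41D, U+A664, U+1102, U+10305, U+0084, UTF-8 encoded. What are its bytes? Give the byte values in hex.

E2 97 80 F2 9D 90 9D EA 99 A4 E1 84 82 F0 90 8C 85 C2 84

U+25C0: 3-byte form → E2 97 80.
U+9D41D: 4-byte form → F2 9D 90 9D.
U+A664: 3-byte form → EA 99 A4.
U+1102: 3-byte form → E1 84 82.
U+10305: 4-byte form → F0 90 8C 85.
U+0084: 2-byte form → C2 84.
Concatenated (19 bytes): E2 97 80 F2 9D 90 9D EA 99 A4 E1 84 82 F0 90 8C 85 C2 84.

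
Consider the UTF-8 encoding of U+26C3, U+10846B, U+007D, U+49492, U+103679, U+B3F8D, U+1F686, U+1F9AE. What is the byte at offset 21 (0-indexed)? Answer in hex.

0x9F

U+26C3 → 3-byte form E2 9B 83 at offsets 0–2.
U+10846B → 4-byte form F4 88 91 AB at offsets 3–6.
U+007D → 1-byte form 7D at offsets 7–7.
U+49492 → 4-byte form F1 89 92 92 at offsets 8–11.
U+103679 → 4-byte form F4 83 99 B9 at offsets 12–15.
U+B3F8D → 4-byte form F2 B3 BE 8D at offsets 16–19.
U+1F686 → 4-byte form F0 9F 9A 86 at offsets 20–23.
Offset 21 falls in char 7's range; it's byte 2 of F0 9F 9A 86 = 0x9F.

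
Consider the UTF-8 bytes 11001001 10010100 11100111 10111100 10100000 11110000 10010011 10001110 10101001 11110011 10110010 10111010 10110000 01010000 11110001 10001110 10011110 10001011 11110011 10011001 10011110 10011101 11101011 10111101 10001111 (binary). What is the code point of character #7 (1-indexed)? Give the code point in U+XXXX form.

Offset 0: leading byte 0xC9 = 11001001 → 2-byte char #1 = C9 94.
Offset 2: leading byte 0xE7 = 11100111 → 3-byte char #2 = E7 BC A0.
Offset 5: leading byte 0xF0 = 11110000 → 4-byte char #3 = F0 93 8E A9.
Offset 9: leading byte 0xF3 = 11110011 → 4-byte char #4 = F3 B2 BA B0.
Offset 13: leading byte 0x50 = 01010000 → 1-byte char #5 = 50.
Offset 14: leading byte 0xF1 = 11110001 → 4-byte char #6 = F1 8E 9E 8B.
Offset 18: leading byte 0xF3 = 11110011 → 4-byte char #7 = F3 99 9E 9D.
Leading byte 0xF3 = 11110011 matches 11110xxx → 4-byte sequence.
Byte 1: 0xF3 = 11110011, payload 011 (3 bits).
Byte 2: 0x99 = 10011001 (10xxxxxx ✓), payload 011001.
Byte 3: 0x9E = 10011110 (10xxxxxx ✓), payload 011110.
Byte 4: 0x9D = 10011101 (10xxxxxx ✓), payload 011101.
Concatenate: 011011001011110011101 = 0xD979D (21 bits → U+D979D).

U+D979D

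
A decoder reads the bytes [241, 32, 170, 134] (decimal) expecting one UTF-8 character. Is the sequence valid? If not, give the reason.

invalid (non-continuation byte where continuation expected)

Leading byte 0xF1 = 11110001 → 4-byte form.
Byte 2 is 0x20 = 00100000, which is not 10xxxxxx — expected a continuation byte.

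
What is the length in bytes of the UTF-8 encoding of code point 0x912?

3

U+0912 = 0x912. UTF-8 uses 1 byte below 0x80, 2 below 0x800, 3 below 0x10000, 4 up to 0x10FFFF. 0x912 is in U+0800–U+FFFF → 3 bytes.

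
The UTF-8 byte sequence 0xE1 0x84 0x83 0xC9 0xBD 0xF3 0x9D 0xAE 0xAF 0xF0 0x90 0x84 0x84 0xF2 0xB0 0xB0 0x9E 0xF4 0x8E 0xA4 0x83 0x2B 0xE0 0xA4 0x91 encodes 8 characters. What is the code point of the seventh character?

Offset 0: leading byte 0xE1 = 11100001 → 3-byte char #1 = E1 84 83.
Offset 3: leading byte 0xC9 = 11001001 → 2-byte char #2 = C9 BD.
Offset 5: leading byte 0xF3 = 11110011 → 4-byte char #3 = F3 9D AE AF.
Offset 9: leading byte 0xF0 = 11110000 → 4-byte char #4 = F0 90 84 84.
Offset 13: leading byte 0xF2 = 11110010 → 4-byte char #5 = F2 B0 B0 9E.
Offset 17: leading byte 0xF4 = 11110100 → 4-byte char #6 = F4 8E A4 83.
Offset 21: leading byte 0x2B = 00101011 → 1-byte char #7 = 2B.
Leading byte 0x2B = 00101011 matches 0xxxxxxx → 1-byte sequence.
Byte 1: 0x2B = 00101011, payload 0101011 (7 bits).
Concatenate: 0101011 = 0x2B (7 bits → U+002B).

U+002B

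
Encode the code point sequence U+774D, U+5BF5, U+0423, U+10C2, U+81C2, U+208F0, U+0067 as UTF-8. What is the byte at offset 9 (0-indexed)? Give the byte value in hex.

0x83

U+774D → 3-byte form E7 9D 8D at offsets 0–2.
U+5BF5 → 3-byte form E5 AF B5 at offsets 3–5.
U+0423 → 2-byte form D0 A3 at offsets 6–7.
U+10C2 → 3-byte form E1 83 82 at offsets 8–10.
Offset 9 falls in char 4's range; it's byte 2 of E1 83 82 = 0x83.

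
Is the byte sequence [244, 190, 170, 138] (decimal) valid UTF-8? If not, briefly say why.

invalid (encodes a value above U+10FFFF)

Leading byte 0xF4 = 11110100 → 4-byte form.
Payload = 0x13EA8A, which exceeds U+10FFFF, the maximum Unicode code point. (Leading bytes F5–FF, or F4 followed by ≥ 0x90, are invalid.)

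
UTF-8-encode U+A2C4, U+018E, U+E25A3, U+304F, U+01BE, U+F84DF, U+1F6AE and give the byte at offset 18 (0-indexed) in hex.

U+A2C4 → 3-byte form EA 8B 84 at offsets 0–2.
U+018E → 2-byte form C6 8E at offsets 3–4.
U+E25A3 → 4-byte form F3 A2 96 A3 at offsets 5–8.
U+304F → 3-byte form E3 81 8F at offsets 9–11.
U+01BE → 2-byte form C6 BE at offsets 12–13.
U+F84DF → 4-byte form F3 B8 93 9F at offsets 14–17.
U+1F6AE → 4-byte form F0 9F 9A AE at offsets 18–21.
Offset 18 falls in char 7's range; it's byte 1 of F0 9F 9A AE = 0xF0.

0xF0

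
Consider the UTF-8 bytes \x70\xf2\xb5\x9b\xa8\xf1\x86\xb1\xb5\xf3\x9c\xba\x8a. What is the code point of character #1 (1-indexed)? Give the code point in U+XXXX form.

U+0070

Offset 0: leading byte 0x70 = 01110000 → 1-byte char #1 = 70.
Leading byte 0x70 = 01110000 matches 0xxxxxxx → 1-byte sequence.
Byte 1: 0x70 = 01110000, payload 1110000 (7 bits).
Concatenate: 1110000 = 0x70 (7 bits → U+0070).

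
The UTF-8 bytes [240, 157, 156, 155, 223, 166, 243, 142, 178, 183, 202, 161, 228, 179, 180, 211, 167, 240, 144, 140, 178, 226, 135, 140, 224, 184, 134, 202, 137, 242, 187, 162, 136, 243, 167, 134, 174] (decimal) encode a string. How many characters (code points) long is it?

12

Byte at offset 0: 0xF0 = 11110000 → 4-byte char (#1). Advance 4.
Byte at offset 4: 0xDF = 11011111 → 2-byte char (#2). Advance 2.
Byte at offset 6: 0xF3 = 11110011 → 4-byte char (#3). Advance 4.
Byte at offset 10: 0xCA = 11001010 → 2-byte char (#4). Advance 2.
Byte at offset 12: 0xE4 = 11100100 → 3-byte char (#5). Advance 3.
Byte at offset 15: 0xD3 = 11010011 → 2-byte char (#6). Advance 2.
Byte at offset 17: 0xF0 = 11110000 → 4-byte char (#7). Advance 4.
Byte at offset 21: 0xE2 = 11100010 → 3-byte char (#8). Advance 3.
Byte at offset 24: 0xE0 = 11100000 → 3-byte char (#9). Advance 3.
Byte at offset 27: 0xCA = 11001010 → 2-byte char (#10). Advance 2.
Byte at offset 29: 0xF2 = 11110010 → 4-byte char (#11). Advance 4.
Byte at offset 33: 0xF3 = 11110011 → 4-byte char (#12). Advance 4.
Reached end at offset 37 after 12 code points.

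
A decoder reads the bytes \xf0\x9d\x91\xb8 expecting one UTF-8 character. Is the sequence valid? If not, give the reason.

Leading byte 0xF0 = 11110000 → 4-byte form.
Continuation bytes 0x9D=10011101, 0x91=10010001, 0xB8=10111000 all match 10xxxxxx.
Decoded value 0x1D478 is ≥ 0x10000 (shortest form) and not a surrogate.

valid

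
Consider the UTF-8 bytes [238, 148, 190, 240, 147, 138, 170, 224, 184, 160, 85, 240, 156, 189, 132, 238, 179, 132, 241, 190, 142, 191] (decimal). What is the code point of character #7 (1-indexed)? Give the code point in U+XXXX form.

U+7E3BF

Offset 0: leading byte 0xEE = 11101110 → 3-byte char #1 = EE 94 BE.
Offset 3: leading byte 0xF0 = 11110000 → 4-byte char #2 = F0 93 8A AA.
Offset 7: leading byte 0xE0 = 11100000 → 3-byte char #3 = E0 B8 A0.
Offset 10: leading byte 0x55 = 01010101 → 1-byte char #4 = 55.
Offset 11: leading byte 0xF0 = 11110000 → 4-byte char #5 = F0 9C BD 84.
Offset 15: leading byte 0xEE = 11101110 → 3-byte char #6 = EE B3 84.
Offset 18: leading byte 0xF1 = 11110001 → 4-byte char #7 = F1 BE 8E BF.
Leading byte 0xF1 = 11110001 matches 11110xxx → 4-byte sequence.
Byte 1: 0xF1 = 11110001, payload 001 (3 bits).
Byte 2: 0xBE = 10111110 (10xxxxxx ✓), payload 111110.
Byte 3: 0x8E = 10001110 (10xxxxxx ✓), payload 001110.
Byte 4: 0xBF = 10111111 (10xxxxxx ✓), payload 111111.
Concatenate: 001111110001110111111 = 0x7E3BF (21 bits → U+7E3BF).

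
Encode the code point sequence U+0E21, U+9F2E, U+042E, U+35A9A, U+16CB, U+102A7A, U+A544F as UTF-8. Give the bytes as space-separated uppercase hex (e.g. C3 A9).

E0 B8 A1 E9 BC AE D0 AE F0 B5 AA 9A E1 9B 8B F4 82 A9 BA F2 A5 91 8F

U+0E21: 3-byte form → E0 B8 A1.
U+9F2E: 3-byte form → E9 BC AE.
U+042E: 2-byte form → D0 AE.
U+35A9A: 4-byte form → F0 B5 AA 9A.
U+16CB: 3-byte form → E1 9B 8B.
U+102A7A: 4-byte form → F4 82 A9 BA.
U+A544F: 4-byte form → F2 A5 91 8F.
Concatenated (23 bytes): E0 B8 A1 E9 BC AE D0 AE F0 B5 AA 9A E1 9B 8B F4 82 A9 BA F2 A5 91 8F.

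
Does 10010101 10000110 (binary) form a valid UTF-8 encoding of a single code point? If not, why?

Byte 0x95 = 10010101 has the form 10xxxxxx — a continuation byte — but there is no preceding leading byte.

invalid (continuation byte with no leading byte)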